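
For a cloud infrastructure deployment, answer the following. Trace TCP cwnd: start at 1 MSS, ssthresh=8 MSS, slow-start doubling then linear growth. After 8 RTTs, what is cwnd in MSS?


RTT 0: cwnd = 1 MSS (initial)
RTT 1: cwnd = 2 MSS (slow start, doubled)
RTT 2: cwnd = 4 MSS (slow start, doubled)
RTT 3: cwnd = 8 MSS (slow start, doubled)
RTT 4: cwnd = 9 MSS (congestion avoidance, +1)
RTT 5: cwnd = 10 MSS (congestion avoidance, +1)
RTT 6: cwnd = 11 MSS (congestion avoidance, +1)
RTT 7: cwnd = 12 MSS (congestion avoidance, +1)
RTT 8: cwnd = 13 MSS (congestion avoidance, +1)

13


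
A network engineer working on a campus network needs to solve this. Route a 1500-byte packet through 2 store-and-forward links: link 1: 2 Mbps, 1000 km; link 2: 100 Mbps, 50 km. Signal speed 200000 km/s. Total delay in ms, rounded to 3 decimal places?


Packet = 1500 bytes = 12000 bits. Store-and-forward: sum (t_trans + t_prop) per link.
Link 1: t_trans = 12000/(2*10^6) s = 6.0000 ms; t_prop = 1000/200000 s = 5.0000 ms; subtotal = 11.0000 ms
Link 2: t_trans = 12000/(100*10^6) s = 0.1200 ms; t_prop = 50/200000 s = 0.2500 ms; subtotal = 0.3700 ms
End-to-end = 11.0000 + 0.3700 = 11.3700 ms -> 11.370 ms (3 dp)

11.370


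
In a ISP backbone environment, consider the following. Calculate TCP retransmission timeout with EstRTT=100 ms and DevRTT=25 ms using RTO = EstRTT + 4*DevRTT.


Given: EstRTT = 100 ms, DevRTT = 25 ms
Timeout = EstRTT + 4 * DevRTT
4 * DevRTT = 4 * 25 = 100
Timeout = 100 + 100 = 200 ms

200


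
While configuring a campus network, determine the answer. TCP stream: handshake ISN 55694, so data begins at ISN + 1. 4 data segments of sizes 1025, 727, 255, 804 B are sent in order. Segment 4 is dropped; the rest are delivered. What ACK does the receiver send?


SYN uses sequence number 55694; first data byte = ISN + 1 = 55695.
Segment 1: SEQ = 55695, len = 1025 B, covers [55695, 56719]
Segment 2: SEQ = 56720, len = 727 B, covers [56720, 57446]
Segment 3: SEQ = 57447, len = 255 B, covers [57447, 57701]
Segment 4: SEQ = 57702, len = 804 B, covers [57702, 58505] [LOST]
In-order data received: bytes [55695, 57701] (segments 1..3).
Segment 4 missing -> gap begins at byte 57702.
Cumulative ACK = next expected in-order byte = 55695 + 1025 + 727 + 255 = 57702

57702


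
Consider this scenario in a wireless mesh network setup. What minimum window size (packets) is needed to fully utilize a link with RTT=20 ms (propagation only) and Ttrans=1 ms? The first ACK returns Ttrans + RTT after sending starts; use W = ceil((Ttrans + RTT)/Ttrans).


Given: Ttrans = 1 ms, RTT = 20 ms (= 2 * Tprop, Tprop = 10 ms)
Time until first ACK returns = Ttrans + RTT = 1 + 20 = 21 ms
Need W * Ttrans >= Ttrans + RTT  ->  W >= (Ttrans + RTT) / Ttrans
(Ttrans + RTT) / Ttrans = 21 / 1 = 21
W_min = ceil(21) = 21

21


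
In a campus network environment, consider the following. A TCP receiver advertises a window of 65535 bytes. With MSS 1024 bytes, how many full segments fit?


Given: RWND = 65535 bytes, MSS = 1024 bytes
Full segments = floor(RWND / MSS)
Full segments = floor(65535 / 1024)
Full segments = floor(63.999) = 63

63


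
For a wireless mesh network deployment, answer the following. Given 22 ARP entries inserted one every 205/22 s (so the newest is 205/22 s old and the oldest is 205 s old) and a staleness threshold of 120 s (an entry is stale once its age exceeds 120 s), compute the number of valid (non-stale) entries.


Ages are k * 205/22 s for k = 1..22 (spacing = 9.3182 s).
Entry k is valid iff k * 205/22 <= 120 iff k <= 22 * 120 / 205 = 12.8780
n_valid = floor(12.8780) = 12
(n_stale = 22 - 12 = 10)

12


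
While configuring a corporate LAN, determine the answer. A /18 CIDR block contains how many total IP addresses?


Given: CIDR prefix /18
Host bits = 32 - 18 = 14
Total addresses = 2^14 = 16384

16384


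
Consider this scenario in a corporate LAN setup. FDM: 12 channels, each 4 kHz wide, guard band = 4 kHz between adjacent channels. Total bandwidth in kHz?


Given: 12 channels, 4 kHz each, guard = 4 kHz
Channel bandwidth = 12 * 4 = 48 kHz
Guard bands = 11 gaps * 4 kHz = 44 kHz
Total = 48 + 44 = 92 kHz

92


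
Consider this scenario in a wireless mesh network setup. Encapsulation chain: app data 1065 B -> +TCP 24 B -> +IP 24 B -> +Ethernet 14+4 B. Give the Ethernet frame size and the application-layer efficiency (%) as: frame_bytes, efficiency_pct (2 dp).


TCP segment = 1065 + 24 = 1089 B
IP packet = 1089 + 24 = 1113 B
Ethernet frame = 1113 + 14 + 4 = 1131 B
Efficiency = app / frame = 1065 / 1131 = 0.941645 = 94.1645% -> 94.16% (2 dp)

1131, 94.16


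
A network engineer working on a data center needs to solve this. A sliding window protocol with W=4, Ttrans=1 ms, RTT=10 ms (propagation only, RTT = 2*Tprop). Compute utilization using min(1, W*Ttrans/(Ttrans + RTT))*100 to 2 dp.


Given: W = 4, Ttrans = 1 ms, RTT = 10 ms (= 2 * Tprop, Tprop = 5 ms)
Cycle time = Ttrans + RTT = 1 + 10 = 11 ms (first packet sent until its ACK returns)
W * Ttrans = 4 * 1 = 4 ms of sending per cycle
W * Ttrans / (Ttrans + RTT) = 4 / 11 = 0.363636
U = min(1, 0.363636) = 0.363636
U% = 36.36%

36.36


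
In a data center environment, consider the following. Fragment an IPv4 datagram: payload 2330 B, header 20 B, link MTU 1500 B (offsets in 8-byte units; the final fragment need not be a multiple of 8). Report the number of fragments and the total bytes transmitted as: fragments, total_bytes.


Max data per non-final fragment = floor((MTU - header)/8)*8 = floor((1500 - 20)/8)*8 = floor(1480/8)*8 = 1480 B
Final fragment needs no 8-byte alignment: it can carry up to MTU - header = 1480 B
Non-final fragments needed = ceil((payload - 1480) / 1480) = ceil(850/1480) = ceil(0.5743) = 1
Number of fragments = 1 + 1 = 2
Fragment sizes (data): 1 * 1480 B + 850 B (last, 850 <= 1480 OK)
Total bytes sent = payload + n_frags * header = 2330 + 2*20 = 2330 + 40 = 2370 B

2, 2370


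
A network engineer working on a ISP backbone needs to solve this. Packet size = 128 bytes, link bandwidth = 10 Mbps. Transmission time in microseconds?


Given: packet = 128 bytes, bandwidth = 10 Mbps
Packet in bits = 128 * 8 = 1024 bits
Bandwidth = 10 * 10^6 = 10000000 bps
Time = 1024 / 10000000 seconds
Time in us = 1024 * 10^6 / 10000000 = 102.4

102.4


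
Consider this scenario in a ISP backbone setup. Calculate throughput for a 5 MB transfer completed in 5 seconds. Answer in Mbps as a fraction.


Given: file = 5 MB, time = 5 s
File in Mb = 5 * 8 = 40 Mb
Throughput = 40 / 5 Mbps
Throughput = 8 Mbps

8


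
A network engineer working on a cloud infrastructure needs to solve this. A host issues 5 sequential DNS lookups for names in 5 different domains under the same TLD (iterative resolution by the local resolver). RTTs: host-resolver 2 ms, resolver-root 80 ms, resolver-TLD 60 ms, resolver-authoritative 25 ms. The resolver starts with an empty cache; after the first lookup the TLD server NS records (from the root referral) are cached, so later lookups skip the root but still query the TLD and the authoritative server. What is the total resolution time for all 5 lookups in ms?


Lookup 1 (cold cache): local + root + TLD + auth = 2 + 80 + 60 + 25 = 167 ms
Lookups 2..5 (TLD NS cached -> skip root; new domain -> still ask TLD and auth): local + TLD + auth = 2 + 60 + 25 = 87 ms each
Remaining 4 lookups: 4 * 87 = 348 ms
Total = 167 + 348 = 515 ms

515


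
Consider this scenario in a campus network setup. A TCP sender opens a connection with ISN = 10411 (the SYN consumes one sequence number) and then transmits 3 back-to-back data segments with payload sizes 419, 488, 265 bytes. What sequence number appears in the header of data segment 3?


The SYN occupies sequence number ISN = 10411, so the first data byte is ISN + 1 = 10412.
SEQ of data segment i = (ISN + 1) + sum of payload sizes of segments 1..i-1.
Segment 1: SEQ = 10412, payload = 419 bytes
Segment 2: SEQ = 10831, payload = 488 bytes
Segment 3: SEQ = 11319, payload = 265 bytes
SEQ of segment 3 = 10412 + 419 + 488 = 11319

11319


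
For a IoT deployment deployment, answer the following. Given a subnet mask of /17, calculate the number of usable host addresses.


Given: subnet mask /17
Host bits = 32 - 17 = 15
Total addresses = 2^15 = 32768
Usable hosts = 32768 - 2 (network + broadcast) = 32766

32766


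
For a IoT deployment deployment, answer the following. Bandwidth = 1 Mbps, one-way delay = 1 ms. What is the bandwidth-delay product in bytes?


Given: bandwidth = 1 Mbps, delay = 1 ms
BDP in bits = 1 * 10^6 * 1 / 1000
BDP in bits = 1000
BDP in bytes = 1000 / 8 = 125

125


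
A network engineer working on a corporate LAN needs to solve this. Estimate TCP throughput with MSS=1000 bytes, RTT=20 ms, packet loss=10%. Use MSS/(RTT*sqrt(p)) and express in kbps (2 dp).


Given: MSS = 1000 bytes, RTT = 20 ms, loss = 10%
RTT in seconds = 20 / 1000 = 0.02
Loss rate = 10% = 0.1
sqrt(loss) = sqrt(0.1) = 0.316227766017
Throughput (bytes/s) = 1000 / (0.02 * 0.316227766017) = 158113.8830
Throughput (kbps) = 158113.8830 * 8 / 1000 = 1264.911064 -> 1264.91 kbps (2 dp)

1264.91


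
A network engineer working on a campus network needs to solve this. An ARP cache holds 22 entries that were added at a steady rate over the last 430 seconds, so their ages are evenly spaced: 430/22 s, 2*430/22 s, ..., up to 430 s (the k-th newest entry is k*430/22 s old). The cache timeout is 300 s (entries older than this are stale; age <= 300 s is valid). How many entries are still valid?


Ages are k * 430/22 s for k = 1..22 (spacing = 19.5455 s).
Entry k is valid iff k * 430/22 <= 300 iff k <= 22 * 300 / 430 = 15.3488
n_valid = floor(15.3488) = 15
(n_stale = 22 - 15 = 7)

15


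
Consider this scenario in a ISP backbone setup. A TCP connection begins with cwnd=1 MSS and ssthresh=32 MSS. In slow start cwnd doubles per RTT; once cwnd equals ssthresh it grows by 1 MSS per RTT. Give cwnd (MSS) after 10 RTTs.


RTT 0: cwnd = 1 MSS (initial)
RTT 1: cwnd = 2 MSS (slow start, doubled)
RTT 2: cwnd = 4 MSS (slow start, doubled)
RTT 3: cwnd = 8 MSS (slow start, doubled)
RTT 4: cwnd = 16 MSS (slow start, doubled)
RTT 5: cwnd = 32 MSS (slow start, doubled)
RTT 6: cwnd = 33 MSS (congestion avoidance, +1)
RTT 7: cwnd = 34 MSS (congestion avoidance, +1)
RTT 8: cwnd = 35 MSS (congestion avoidance, +1)
RTT 9: cwnd = 36 MSS (congestion avoidance, +1)
RTT 10: cwnd = 37 MSS (congestion avoidance, +1)

37


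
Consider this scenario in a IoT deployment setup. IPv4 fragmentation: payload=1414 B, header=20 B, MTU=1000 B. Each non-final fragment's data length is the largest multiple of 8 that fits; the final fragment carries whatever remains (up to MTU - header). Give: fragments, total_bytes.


Max data per non-final fragment = floor((MTU - header)/8)*8 = floor((1000 - 20)/8)*8 = floor(980/8)*8 = 976 B
Final fragment needs no 8-byte alignment: it can carry up to MTU - header = 980 B
Non-final fragments needed = ceil((payload - 980) / 976) = ceil(434/976) = ceil(0.4447) = 1
Number of fragments = 1 + 1 = 2
Fragment sizes (data): 1 * 976 B + 438 B (last, 438 <= 980 OK)
Total bytes sent = payload + n_frags * header = 1414 + 2*20 = 1414 + 40 = 1454 B

2, 1454


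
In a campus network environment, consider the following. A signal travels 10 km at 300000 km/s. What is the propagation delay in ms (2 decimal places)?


Given: distance = 10 km, speed = 300000 km/s
Delay = distance / speed = 10 / 300000 seconds
Delay in ms = 10 * 1000 / 300000
Delay = 0.0333 ms
Rounded to 2 dp = 0.03 ms

0.03


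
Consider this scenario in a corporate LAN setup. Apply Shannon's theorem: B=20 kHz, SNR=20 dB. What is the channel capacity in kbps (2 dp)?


Given: B = 20 kHz, SNR = 20 dB
SNR linear = 10^(20/10) = 100
1 + SNR = 101
log2(101) = 6.6582114828
C = 20 * 1000 * 6.6582114828 = 133164.2297 bps
C = 133.164230 kbps -> 133.16 kbps (2 dp)

133.16


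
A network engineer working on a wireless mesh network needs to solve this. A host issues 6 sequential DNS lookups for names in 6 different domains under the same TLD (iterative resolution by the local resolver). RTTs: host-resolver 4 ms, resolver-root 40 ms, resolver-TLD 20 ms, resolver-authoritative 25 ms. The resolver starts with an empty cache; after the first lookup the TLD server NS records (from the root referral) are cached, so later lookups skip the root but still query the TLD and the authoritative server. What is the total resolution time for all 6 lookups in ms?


Lookup 1 (cold cache): local + root + TLD + auth = 4 + 40 + 20 + 25 = 89 ms
Lookups 2..6 (TLD NS cached -> skip root; new domain -> still ask TLD and auth): local + TLD + auth = 4 + 20 + 25 = 49 ms each
Remaining 5 lookups: 5 * 49 = 245 ms
Total = 89 + 245 = 334 ms

334


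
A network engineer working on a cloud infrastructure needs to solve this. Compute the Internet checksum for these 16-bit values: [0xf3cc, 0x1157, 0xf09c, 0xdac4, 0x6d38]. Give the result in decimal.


Given words: [0xf3cc, 0x1157, 0xf09c, 0xdac4, 0x6d38]
Step 1: Sum all words
Raw sum = 62412 + 4439 + 61596 + 56004 + 27960 = 212411
Step 2: Fold carry: (15803 + 3) = 15806
One's complement = ~15806 & 0xFFFF = 49729

49729


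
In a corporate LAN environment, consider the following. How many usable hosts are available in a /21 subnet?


Given: subnet mask /21
Host bits = 32 - 21 = 11
Total addresses = 2^11 = 2048
Usable hosts = 2048 - 2 (network + broadcast) = 2046

2046


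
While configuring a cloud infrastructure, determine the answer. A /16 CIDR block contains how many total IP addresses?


Given: CIDR prefix /16
Host bits = 32 - 16 = 16
Total addresses = 2^16 = 65536

65536


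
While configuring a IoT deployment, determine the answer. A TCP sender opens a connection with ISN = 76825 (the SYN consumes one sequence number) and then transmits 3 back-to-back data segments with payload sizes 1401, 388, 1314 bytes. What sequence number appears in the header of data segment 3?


The SYN occupies sequence number ISN = 76825, so the first data byte is ISN + 1 = 76826.
SEQ of data segment i = (ISN + 1) + sum of payload sizes of segments 1..i-1.
Segment 1: SEQ = 76826, payload = 1401 bytes
Segment 2: SEQ = 78227, payload = 388 bytes
Segment 3: SEQ = 78615, payload = 1314 bytes
SEQ of segment 3 = 76826 + 1401 + 388 = 78615

78615


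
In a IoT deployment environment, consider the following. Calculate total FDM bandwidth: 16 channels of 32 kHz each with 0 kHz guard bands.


Given: 16 channels, 32 kHz each, guard = 0 kHz
Channel bandwidth = 16 * 32 = 512 kHz
Guard bands = 15 gaps * 0 kHz = 0 kHz
Total = 512 + 0 = 512 kHz

512


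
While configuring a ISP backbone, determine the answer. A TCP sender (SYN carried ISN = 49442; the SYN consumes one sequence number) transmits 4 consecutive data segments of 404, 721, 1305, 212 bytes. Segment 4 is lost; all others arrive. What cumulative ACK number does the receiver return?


SYN uses sequence number 49442; first data byte = ISN + 1 = 49443.
Segment 1: SEQ = 49443, len = 404 B, covers [49443, 49846]
Segment 2: SEQ = 49847, len = 721 B, covers [49847, 50567]
Segment 3: SEQ = 50568, len = 1305 B, covers [50568, 51872]
Segment 4: SEQ = 51873, len = 212 B, covers [51873, 52084] [LOST]
In-order data received: bytes [49443, 51872] (segments 1..3).
Segment 4 missing -> gap begins at byte 51873.
Cumulative ACK = next expected in-order byte = 49443 + 404 + 721 + 1305 = 51873

51873


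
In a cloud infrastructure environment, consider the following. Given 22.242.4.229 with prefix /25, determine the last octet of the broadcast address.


Given: IP = 22.242.4.229, prefix = /25
Host bits = 32 - 25 = 7
Network last octet = 229 AND mask = 128
Host part size = 2^7 - 1 = 127
Broadcast last octet = 128 OR 127 = 255

255


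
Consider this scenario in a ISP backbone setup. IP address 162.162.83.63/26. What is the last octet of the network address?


Given: IP = 162.162.83.63, prefix = /26
Subnet mask = 255.255.255.192
Last octet of IP: 63
Last octet of mask: 192
Network last octet = 63 AND 192 = 0

0


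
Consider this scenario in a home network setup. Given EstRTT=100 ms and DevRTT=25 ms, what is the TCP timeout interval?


Given: EstRTT = 100 ms, DevRTT = 25 ms
Timeout = EstRTT + 4 * DevRTT
4 * DevRTT = 4 * 25 = 100
Timeout = 100 + 100 = 200 ms

200


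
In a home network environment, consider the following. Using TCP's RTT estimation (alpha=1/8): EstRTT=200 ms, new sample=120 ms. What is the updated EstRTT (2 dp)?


Given: EstRTT = 200 ms, SampleRTT = 120 ms, alpha = 1/8
New EstRTT = (1 - alpha) * EstRTT + alpha * SampleRTT
(7/8) * 200 = 175
(1/8) * 120 = 15
New EstRTT = 175 + 15 = 190 ms -> 190.00 ms (2 dp)

190.00


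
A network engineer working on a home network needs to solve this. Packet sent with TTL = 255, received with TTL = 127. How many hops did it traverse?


Given: initial TTL = 255, received TTL = 127
Hops = initial TTL - received TTL
Hops = 255 - 127 = 128

128


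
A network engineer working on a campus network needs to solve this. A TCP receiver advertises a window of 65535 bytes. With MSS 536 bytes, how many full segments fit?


Given: RWND = 65535 bytes, MSS = 536 bytes
Full segments = floor(RWND / MSS)
Full segments = floor(65535 / 536)
Full segments = floor(122.2668) = 122

122


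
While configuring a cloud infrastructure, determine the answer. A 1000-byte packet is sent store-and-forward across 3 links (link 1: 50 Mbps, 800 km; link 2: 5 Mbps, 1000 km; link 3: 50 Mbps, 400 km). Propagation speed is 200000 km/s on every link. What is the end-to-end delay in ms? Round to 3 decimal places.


Packet = 1000 bytes = 8000 bits. Store-and-forward: sum (t_trans + t_prop) per link.
Link 1: t_trans = 8000/(50*10^6) s = 0.1600 ms; t_prop = 800/200000 s = 4.0000 ms; subtotal = 4.1600 ms
Link 2: t_trans = 8000/(5*10^6) s = 1.6000 ms; t_prop = 1000/200000 s = 5.0000 ms; subtotal = 6.6000 ms
Link 3: t_trans = 8000/(50*10^6) s = 0.1600 ms; t_prop = 400/200000 s = 2.0000 ms; subtotal = 2.1600 ms
End-to-end = 4.1600 + 6.6000 + 2.1600 = 12.9200 ms -> 12.920 ms (3 dp)

12.920


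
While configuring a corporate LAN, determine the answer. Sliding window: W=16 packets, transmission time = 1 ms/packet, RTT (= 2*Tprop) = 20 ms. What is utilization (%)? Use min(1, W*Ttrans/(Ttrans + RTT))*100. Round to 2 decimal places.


Given: W = 16, Ttrans = 1 ms, RTT = 20 ms (= 2 * Tprop, Tprop = 10 ms)
Cycle time = Ttrans + RTT = 1 + 20 = 21 ms (first packet sent until its ACK returns)
W * Ttrans = 16 * 1 = 16 ms of sending per cycle
W * Ttrans / (Ttrans + RTT) = 16 / 21 = 0.761905
U = min(1, 0.761905) = 0.761905
U% = 76.19%

76.19


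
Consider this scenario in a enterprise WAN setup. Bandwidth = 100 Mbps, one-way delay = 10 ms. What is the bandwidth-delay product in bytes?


Given: bandwidth = 100 Mbps, delay = 10 ms
BDP in bits = 100 * 10^6 * 10 / 1000
BDP in bits = 1000000
BDP in bytes = 1000000 / 8 = 125000

125000


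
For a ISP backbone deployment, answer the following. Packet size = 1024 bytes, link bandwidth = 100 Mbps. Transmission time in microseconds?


Given: packet = 1024 bytes, bandwidth = 100 Mbps
Packet in bits = 1024 * 8 = 8192 bits
Bandwidth = 100 * 10^6 = 100000000 bps
Time = 8192 / 100000000 seconds
Time in us = 8192 * 10^6 / 100000000 = 81.92

81.92


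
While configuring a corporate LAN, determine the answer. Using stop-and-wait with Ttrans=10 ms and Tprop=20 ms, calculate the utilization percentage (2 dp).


Given: Ttrans = 10 ms, Tprop = 20 ms
RTT = 2 * Tprop = 2 * 20 = 40 ms
U = Ttrans / (Ttrans + RTT)
U = 10 / (10 + 40)
U = 10 / 50 = 0.2
U% = 20.00%

20.00


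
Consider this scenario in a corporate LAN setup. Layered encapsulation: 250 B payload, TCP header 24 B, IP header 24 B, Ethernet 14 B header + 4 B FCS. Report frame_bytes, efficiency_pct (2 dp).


TCP segment = 250 + 24 = 274 B
IP packet = 274 + 24 = 298 B
Ethernet frame = 298 + 14 + 4 = 316 B
Efficiency = app / frame = 250 / 316 = 0.791139 = 79.1139% -> 79.11% (2 dp)

316, 79.11


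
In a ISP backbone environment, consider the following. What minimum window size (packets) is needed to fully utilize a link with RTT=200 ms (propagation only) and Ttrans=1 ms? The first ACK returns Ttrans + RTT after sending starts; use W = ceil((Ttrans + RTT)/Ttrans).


Given: Ttrans = 1 ms, RTT = 200 ms (= 2 * Tprop, Tprop = 100 ms)
Time until first ACK returns = Ttrans + RTT = 1 + 200 = 201 ms
Need W * Ttrans >= Ttrans + RTT  ->  W >= (Ttrans + RTT) / Ttrans
(Ttrans + RTT) / Ttrans = 201 / 1 = 201
W_min = ceil(201) = 201

201


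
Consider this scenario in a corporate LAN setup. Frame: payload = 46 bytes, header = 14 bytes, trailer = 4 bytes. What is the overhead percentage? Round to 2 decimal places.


Given: payload = 46 B, header = 14 B, trailer = 4 B
Overhead bytes = header + trailer = 14 + 4 = 18
Total frame = payload + overhead = 46 + 18 = 64
Overhead % = 18 / 64 * 100 = 28.1250% -> 28.13% (2 dp)

28.13


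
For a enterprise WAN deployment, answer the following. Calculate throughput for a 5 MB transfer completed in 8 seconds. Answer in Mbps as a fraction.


Given: file = 5 MB, time = 8 s
File in Mb = 5 * 8 = 40 Mb
Throughput = 40 / 8 Mbps
Throughput = 5 Mbps

5


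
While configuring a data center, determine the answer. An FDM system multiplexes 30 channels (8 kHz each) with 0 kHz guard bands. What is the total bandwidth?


Given: 30 channels, 8 kHz each, guard = 0 kHz
Channel bandwidth = 30 * 8 = 240 kHz
Guard bands = 29 gaps * 0 kHz = 0 kHz
Total = 240 + 0 = 240 kHz

240


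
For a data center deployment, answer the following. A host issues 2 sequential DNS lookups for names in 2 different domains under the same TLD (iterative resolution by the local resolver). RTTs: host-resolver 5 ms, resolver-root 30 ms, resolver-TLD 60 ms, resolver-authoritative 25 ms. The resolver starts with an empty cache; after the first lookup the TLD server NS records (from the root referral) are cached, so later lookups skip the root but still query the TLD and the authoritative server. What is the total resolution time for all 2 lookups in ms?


Lookup 1 (cold cache): local + root + TLD + auth = 5 + 30 + 60 + 25 = 120 ms
Lookups 2..2 (TLD NS cached -> skip root; new domain -> still ask TLD and auth): local + TLD + auth = 5 + 60 + 25 = 90 ms each
Remaining 1 lookups: 1 * 90 = 90 ms
Total = 120 + 90 = 210 ms

210


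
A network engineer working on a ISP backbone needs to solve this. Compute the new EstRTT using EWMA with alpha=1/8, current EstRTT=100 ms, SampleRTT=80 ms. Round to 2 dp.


Given: EstRTT = 100 ms, SampleRTT = 80 ms, alpha = 1/8
New EstRTT = (1 - alpha) * EstRTT + alpha * SampleRTT
(7/8) * 100 = 87.5
(1/8) * 80 = 10
New EstRTT = 87.5 + 10 = 97.5 ms -> 97.50 ms (2 dp)

97.50


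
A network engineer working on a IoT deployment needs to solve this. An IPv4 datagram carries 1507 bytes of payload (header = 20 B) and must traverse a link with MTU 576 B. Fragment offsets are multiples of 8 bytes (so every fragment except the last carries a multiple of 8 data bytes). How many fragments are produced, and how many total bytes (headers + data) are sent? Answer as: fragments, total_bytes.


Max data per non-final fragment = floor((MTU - header)/8)*8 = floor((576 - 20)/8)*8 = floor(556/8)*8 = 552 B
Final fragment needs no 8-byte alignment: it can carry up to MTU - header = 556 B
Non-final fragments needed = ceil((payload - 556) / 552) = ceil(951/552) = ceil(1.7228) = 2
Number of fragments = 2 + 1 = 3
Fragment sizes (data): 2 * 552 B + 403 B (last, 403 <= 556 OK)
Total bytes sent = payload + n_frags * header = 1507 + 3*20 = 1507 + 60 = 1567 B

3, 1567


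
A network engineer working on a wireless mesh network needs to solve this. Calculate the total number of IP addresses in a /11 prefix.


Given: CIDR prefix /11
Host bits = 32 - 11 = 21
Total addresses = 2^21 = 2097152

2097152


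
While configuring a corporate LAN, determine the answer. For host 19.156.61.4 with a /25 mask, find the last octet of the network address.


Given: IP = 19.156.61.4, prefix = /25
Subnet mask = 255.255.255.128
Last octet of IP: 4
Last octet of mask: 128
Network last octet = 4 AND 128 = 0

0


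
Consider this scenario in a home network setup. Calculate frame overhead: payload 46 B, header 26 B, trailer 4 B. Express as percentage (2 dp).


Given: payload = 46 B, header = 26 B, trailer = 4 B
Overhead bytes = header + trailer = 26 + 4 = 30
Total frame = payload + overhead = 46 + 30 = 76
Overhead % = 30 / 76 * 100 = 39.4737% -> 39.47% (2 dp)

39.47


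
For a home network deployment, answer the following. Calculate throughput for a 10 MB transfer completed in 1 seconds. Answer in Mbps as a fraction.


Given: file = 10 MB, time = 1 s
File in Mb = 10 * 8 = 80 Mb
Throughput = 80 / 1 Mbps
Throughput = 80 Mbps

80


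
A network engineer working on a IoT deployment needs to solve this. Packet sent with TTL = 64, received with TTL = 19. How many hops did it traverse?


Given: initial TTL = 64, received TTL = 19
Hops = initial TTL - received TTL
Hops = 64 - 19 = 45

45


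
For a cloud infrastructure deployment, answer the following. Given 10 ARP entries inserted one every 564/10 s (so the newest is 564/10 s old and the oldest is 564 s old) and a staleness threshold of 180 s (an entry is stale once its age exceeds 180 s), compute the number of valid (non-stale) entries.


Ages are k * 564/10 s for k = 1..10 (spacing = 56.4000 s).
Entry k is valid iff k * 564/10 <= 180 iff k <= 10 * 180 / 564 = 3.1915
n_valid = floor(3.1915) = 3
(n_stale = 10 - 3 = 7)

3


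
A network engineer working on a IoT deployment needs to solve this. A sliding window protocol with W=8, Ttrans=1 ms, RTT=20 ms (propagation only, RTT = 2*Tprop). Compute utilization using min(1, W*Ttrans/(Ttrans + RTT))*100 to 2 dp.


Given: W = 8, Ttrans = 1 ms, RTT = 20 ms (= 2 * Tprop, Tprop = 10 ms)
Cycle time = Ttrans + RTT = 1 + 20 = 21 ms (first packet sent until its ACK returns)
W * Ttrans = 8 * 1 = 8 ms of sending per cycle
W * Ttrans / (Ttrans + RTT) = 8 / 21 = 0.380952
U = min(1, 0.380952) = 0.380952
U% = 38.10%

38.10


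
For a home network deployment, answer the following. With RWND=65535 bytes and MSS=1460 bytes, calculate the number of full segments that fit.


Given: RWND = 65535 bytes, MSS = 1460 bytes
Full segments = floor(RWND / MSS)
Full segments = floor(65535 / 1460)
Full segments = floor(44.887) = 44

44


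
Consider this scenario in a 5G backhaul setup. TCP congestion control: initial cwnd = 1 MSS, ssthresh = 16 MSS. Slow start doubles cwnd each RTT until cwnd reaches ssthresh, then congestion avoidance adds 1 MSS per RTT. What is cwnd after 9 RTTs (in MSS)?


RTT 0: cwnd = 1 MSS (initial)
RTT 1: cwnd = 2 MSS (slow start, doubled)
RTT 2: cwnd = 4 MSS (slow start, doubled)
RTT 3: cwnd = 8 MSS (slow start, doubled)
RTT 4: cwnd = 16 MSS (slow start, doubled)
RTT 5: cwnd = 17 MSS (congestion avoidance, +1)
RTT 6: cwnd = 18 MSS (congestion avoidance, +1)
RTT 7: cwnd = 19 MSS (congestion avoidance, +1)
RTT 8: cwnd = 20 MSS (congestion avoidance, +1)
RTT 9: cwnd = 21 MSS (congestion avoidance, +1)

21


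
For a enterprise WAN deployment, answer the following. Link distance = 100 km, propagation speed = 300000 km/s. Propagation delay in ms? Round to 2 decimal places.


Given: distance = 100 km, speed = 300000 km/s
Delay = distance / speed = 100 / 300000 seconds
Delay in ms = 100 * 1000 / 300000
Delay = 0.3333 ms
Rounded to 2 dp = 0.33 ms

0.33


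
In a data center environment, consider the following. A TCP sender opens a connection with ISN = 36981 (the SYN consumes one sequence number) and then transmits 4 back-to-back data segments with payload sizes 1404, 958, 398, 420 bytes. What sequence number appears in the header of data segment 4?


The SYN occupies sequence number ISN = 36981, so the first data byte is ISN + 1 = 36982.
SEQ of data segment i = (ISN + 1) + sum of payload sizes of segments 1..i-1.
Segment 1: SEQ = 36982, payload = 1404 bytes
Segment 2: SEQ = 38386, payload = 958 bytes
Segment 3: SEQ = 39344, payload = 398 bytes
Segment 4: SEQ = 39742, payload = 420 bytes
SEQ of segment 4 = 36982 + 1404 + 958 + 398 = 39742

39742


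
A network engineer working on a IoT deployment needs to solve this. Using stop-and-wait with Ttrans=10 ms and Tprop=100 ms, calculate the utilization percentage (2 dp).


Given: Ttrans = 10 ms, Tprop = 100 ms
RTT = 2 * Tprop = 2 * 100 = 200 ms
U = Ttrans / (Ttrans + RTT)
U = 10 / (10 + 200)
U = 10 / 210 = 0.047619
U% = 4.76%

4.76


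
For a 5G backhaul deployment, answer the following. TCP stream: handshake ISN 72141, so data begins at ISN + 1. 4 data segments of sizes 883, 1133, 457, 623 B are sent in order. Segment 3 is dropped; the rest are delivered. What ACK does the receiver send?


SYN uses sequence number 72141; first data byte = ISN + 1 = 72142.
Segment 1: SEQ = 72142, len = 883 B, covers [72142, 73024]
Segment 2: SEQ = 73025, len = 1133 B, covers [73025, 74157]
Segment 3: SEQ = 74158, len = 457 B, covers [74158, 74614] [LOST]
Segment 4: SEQ = 74615, len = 623 B, covers [74615, 75237]
In-order data received: bytes [72142, 74157] (segments 1..2).
Segment 3 missing -> gap begins at byte 74158; later segments buffered out of order.
Cumulative ACK = next expected in-order byte = 72142 + 883 + 1133 = 74158

74158


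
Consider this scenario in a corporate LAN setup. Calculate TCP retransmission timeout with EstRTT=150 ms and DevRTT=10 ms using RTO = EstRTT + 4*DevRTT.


Given: EstRTT = 150 ms, DevRTT = 10 ms
Timeout = EstRTT + 4 * DevRTT
4 * DevRTT = 4 * 10 = 40
Timeout = 150 + 40 = 190 ms

190


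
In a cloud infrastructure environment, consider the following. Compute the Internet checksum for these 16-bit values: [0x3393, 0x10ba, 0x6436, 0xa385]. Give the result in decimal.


Given words: [0x3393, 0x10ba, 0x6436, 0xa385]
Step 1: Sum all words
Raw sum = 13203 + 4282 + 25654 + 41861 = 85000
Step 2: Fold carry: (19464 + 1) = 19465
One's complement = ~19465 & 0xFFFF = 46070

46070


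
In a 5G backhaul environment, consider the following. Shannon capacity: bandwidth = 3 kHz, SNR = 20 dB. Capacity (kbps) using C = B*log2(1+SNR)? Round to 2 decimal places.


Given: B = 3 kHz, SNR = 20 dB
SNR linear = 10^(20/10) = 100
1 + SNR = 101
log2(101) = 6.6582114828
C = 3 * 1000 * 6.6582114828 = 19974.6344 bps
C = 19.974634 kbps -> 19.97 kbps (2 dp)

19.97


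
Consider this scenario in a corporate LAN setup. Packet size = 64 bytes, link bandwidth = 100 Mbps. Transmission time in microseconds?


Given: packet = 64 bytes, bandwidth = 100 Mbps
Packet in bits = 64 * 8 = 512 bits
Bandwidth = 100 * 10^6 = 100000000 bps
Time = 512 / 100000000 seconds
Time in us = 512 * 10^6 / 100000000 = 5.12

5.12


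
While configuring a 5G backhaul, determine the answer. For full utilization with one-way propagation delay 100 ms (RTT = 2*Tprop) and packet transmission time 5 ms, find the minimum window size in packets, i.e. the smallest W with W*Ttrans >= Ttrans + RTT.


Given: Ttrans = 5 ms, RTT = 200 ms (= 2 * Tprop, Tprop = 100 ms)
Time until first ACK returns = Ttrans + RTT = 5 + 200 = 205 ms
Need W * Ttrans >= Ttrans + RTT  ->  W >= (Ttrans + RTT) / Ttrans
(Ttrans + RTT) / Ttrans = 205 / 5 = 41
W_min = ceil(41) = 41

41


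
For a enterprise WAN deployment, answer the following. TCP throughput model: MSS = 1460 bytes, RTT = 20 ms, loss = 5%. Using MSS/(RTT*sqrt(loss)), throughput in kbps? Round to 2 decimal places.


Given: MSS = 1460 bytes, RTT = 20 ms, loss = 5%
RTT in seconds = 20 / 1000 = 0.02
Loss rate = 5% = 0.05
sqrt(loss) = sqrt(0.05) = 0.223606797750
Throughput (bytes/s) = 1460 / (0.02 * 0.223606797750) = 326465.9247
Throughput (kbps) = 326465.9247 * 8 / 1000 = 2611.727398 -> 2611.73 kbps (2 dp)

2611.73


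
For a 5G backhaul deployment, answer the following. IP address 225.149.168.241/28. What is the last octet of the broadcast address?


Given: IP = 225.149.168.241, prefix = /28
Host bits = 32 - 28 = 4
Network last octet = 241 AND mask = 240
Host part size = 2^4 - 1 = 15
Broadcast last octet = 240 OR 15 = 255

255


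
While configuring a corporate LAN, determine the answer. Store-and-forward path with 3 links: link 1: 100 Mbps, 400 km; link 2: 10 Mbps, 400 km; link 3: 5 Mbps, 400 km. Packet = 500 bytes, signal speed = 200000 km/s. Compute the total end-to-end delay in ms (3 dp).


Packet = 500 bytes = 4000 bits. Store-and-forward: sum (t_trans + t_prop) per link.
Link 1: t_trans = 4000/(100*10^6) s = 0.0400 ms; t_prop = 400/200000 s = 2.0000 ms; subtotal = 2.0400 ms
Link 2: t_trans = 4000/(10*10^6) s = 0.4000 ms; t_prop = 400/200000 s = 2.0000 ms; subtotal = 2.4000 ms
Link 3: t_trans = 4000/(5*10^6) s = 0.8000 ms; t_prop = 400/200000 s = 2.0000 ms; subtotal = 2.8000 ms
End-to-end = 2.0400 + 2.4000 + 2.8000 = 7.2400 ms -> 7.240 ms (3 dp)

7.240


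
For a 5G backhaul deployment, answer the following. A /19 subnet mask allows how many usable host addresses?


Given: subnet mask /19
Host bits = 32 - 19 = 13
Total addresses = 2^13 = 8192
Usable hosts = 8192 - 2 (network + broadcast) = 8190

8190


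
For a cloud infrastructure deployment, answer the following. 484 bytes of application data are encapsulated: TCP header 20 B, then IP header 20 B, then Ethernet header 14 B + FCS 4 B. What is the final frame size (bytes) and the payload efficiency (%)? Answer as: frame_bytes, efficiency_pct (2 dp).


TCP segment = 484 + 20 = 504 B
IP packet = 504 + 20 = 524 B
Ethernet frame = 524 + 14 + 4 = 542 B
Efficiency = app / frame = 484 / 542 = 0.892989 = 89.2989% -> 89.30% (2 dp)

542, 89.30


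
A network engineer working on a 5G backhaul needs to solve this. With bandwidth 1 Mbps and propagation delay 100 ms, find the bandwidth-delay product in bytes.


Given: bandwidth = 1 Mbps, delay = 100 ms
BDP in bits = 1 * 10^6 * 100 / 1000
BDP in bits = 100000
BDP in bytes = 100000 / 8 = 12500

12500


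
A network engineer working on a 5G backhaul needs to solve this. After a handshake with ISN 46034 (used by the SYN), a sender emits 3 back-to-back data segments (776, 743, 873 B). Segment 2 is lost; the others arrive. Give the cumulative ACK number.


SYN uses sequence number 46034; first data byte = ISN + 1 = 46035.
Segment 1: SEQ = 46035, len = 776 B, covers [46035, 46810]
Segment 2: SEQ = 46811, len = 743 B, covers [46811, 47553] [LOST]
Segment 3: SEQ = 47554, len = 873 B, covers [47554, 48426]
In-order data received: bytes [46035, 46810] (segments 1..1).
Segment 2 missing -> gap begins at byte 46811; later segments buffered out of order.
Cumulative ACK = next expected in-order byte = 46035 + 776 = 46811

46811


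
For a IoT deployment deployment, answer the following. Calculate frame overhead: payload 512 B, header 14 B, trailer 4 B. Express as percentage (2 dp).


Given: payload = 512 B, header = 14 B, trailer = 4 B
Overhead bytes = header + trailer = 14 + 4 = 18
Total frame = payload + overhead = 512 + 18 = 530
Overhead % = 18 / 530 * 100 = 3.3962% -> 3.40% (2 dp)

3.40


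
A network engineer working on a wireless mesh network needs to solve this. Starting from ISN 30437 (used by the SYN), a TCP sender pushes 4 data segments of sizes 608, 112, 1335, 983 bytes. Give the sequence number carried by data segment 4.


The SYN occupies sequence number ISN = 30437, so the first data byte is ISN + 1 = 30438.
SEQ of data segment i = (ISN + 1) + sum of payload sizes of segments 1..i-1.
Segment 1: SEQ = 30438, payload = 608 bytes
Segment 2: SEQ = 31046, payload = 112 bytes
Segment 3: SEQ = 31158, payload = 1335 bytes
Segment 4: SEQ = 32493, payload = 983 bytes
SEQ of segment 4 = 30438 + 608 + 112 + 1335 = 32493

32493


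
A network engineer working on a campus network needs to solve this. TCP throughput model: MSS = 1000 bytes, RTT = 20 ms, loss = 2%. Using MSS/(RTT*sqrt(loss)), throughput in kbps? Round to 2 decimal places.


Given: MSS = 1000 bytes, RTT = 20 ms, loss = 2%
RTT in seconds = 20 / 1000 = 0.02
Loss rate = 2% = 0.02
sqrt(loss) = sqrt(0.02) = 0.141421356237
Throughput (bytes/s) = 1000 / (0.02 * 0.141421356237) = 353553.3906
Throughput (kbps) = 353553.3906 * 8 / 1000 = 2828.427125 -> 2828.43 kbps (2 dp)

2828.43


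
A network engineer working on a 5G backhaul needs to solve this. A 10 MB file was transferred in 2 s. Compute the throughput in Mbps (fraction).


Given: file = 10 MB, time = 2 s
File in Mb = 10 * 8 = 80 Mb
Throughput = 80 / 2 Mbps
Throughput = 40 Mbps

40


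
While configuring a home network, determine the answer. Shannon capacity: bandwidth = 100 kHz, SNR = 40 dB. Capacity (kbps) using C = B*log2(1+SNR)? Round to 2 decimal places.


Given: B = 100 kHz, SNR = 40 dB
SNR linear = 10^(40/10) = 10000
1 + SNR = 10001
log2(10001) = 13.2878566418
C = 100 * 1000 * 13.2878566418 = 1328785.6642 bps
C = 1328.785664 kbps -> 1328.79 kbps (2 dp)

1328.79


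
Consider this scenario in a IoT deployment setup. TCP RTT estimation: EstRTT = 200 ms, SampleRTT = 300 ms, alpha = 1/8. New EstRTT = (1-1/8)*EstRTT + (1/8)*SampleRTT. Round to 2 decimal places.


Given: EstRTT = 200 ms, SampleRTT = 300 ms, alpha = 1/8
New EstRTT = (1 - alpha) * EstRTT + alpha * SampleRTT
(7/8) * 200 = 175
(1/8) * 300 = 37.5
New EstRTT = 175 + 37.5 = 212.5 ms -> 212.50 ms (2 dp)

212.50


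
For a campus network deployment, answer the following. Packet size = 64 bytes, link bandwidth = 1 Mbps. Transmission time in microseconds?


Given: packet = 64 bytes, bandwidth = 1 Mbps
Packet in bits = 64 * 8 = 512 bits
Bandwidth = 1 * 10^6 = 1000000 bps
Time = 512 / 1000000 seconds
Time in us = 512 * 10^6 / 1000000 = 512

512


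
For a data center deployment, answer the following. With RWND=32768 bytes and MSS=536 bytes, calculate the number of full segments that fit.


Given: RWND = 32768 bytes, MSS = 536 bytes
Full segments = floor(RWND / MSS)
Full segments = floor(32768 / 536)
Full segments = floor(61.1343) = 61

61


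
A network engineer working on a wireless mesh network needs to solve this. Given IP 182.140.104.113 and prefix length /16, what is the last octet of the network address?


Given: IP = 182.140.104.113, prefix = /16
Subnet mask = 255.255.0.0
Last octet of IP: 113
Last octet of mask: 0
Network last octet = 113 AND 0 = 0

0


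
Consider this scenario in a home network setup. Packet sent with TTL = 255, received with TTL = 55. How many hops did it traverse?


Given: initial TTL = 255, received TTL = 55
Hops = initial TTL - received TTL
Hops = 255 - 55 = 200

200


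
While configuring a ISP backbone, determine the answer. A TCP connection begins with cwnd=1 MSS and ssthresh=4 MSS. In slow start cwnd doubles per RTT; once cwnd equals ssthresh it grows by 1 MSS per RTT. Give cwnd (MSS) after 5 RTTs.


RTT 0: cwnd = 1 MSS (initial)
RTT 1: cwnd = 2 MSS (slow start, doubled)
RTT 2: cwnd = 4 MSS (slow start, doubled)
RTT 3: cwnd = 5 MSS (congestion avoidance, +1)
RTT 4: cwnd = 6 MSS (congestion avoidance, +1)
RTT 5: cwnd = 7 MSS (congestion avoidance, +1)

7


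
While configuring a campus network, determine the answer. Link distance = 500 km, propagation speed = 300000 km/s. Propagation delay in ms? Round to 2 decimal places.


Given: distance = 500 km, speed = 300000 km/s
Delay = distance / speed = 500 / 300000 seconds
Delay in ms = 500 * 1000 / 300000
Delay = 1.6667 ms
Rounded to 2 dp = 1.67 ms

1.67


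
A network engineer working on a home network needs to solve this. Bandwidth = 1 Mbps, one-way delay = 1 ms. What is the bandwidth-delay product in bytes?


Given: bandwidth = 1 Mbps, delay = 1 ms
BDP in bits = 1 * 10^6 * 1 / 1000
BDP in bits = 1000
BDP in bytes = 1000 / 8 = 125

125


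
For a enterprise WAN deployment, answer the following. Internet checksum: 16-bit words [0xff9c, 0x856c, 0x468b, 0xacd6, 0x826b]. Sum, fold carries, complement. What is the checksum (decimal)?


Given words: [0xff9c, 0x856c, 0x468b, 0xacd6, 0x826b]
Step 1: Sum all words
Raw sum = 65436 + 34156 + 18059 + 44246 + 33387 = 195284
Step 2: Fold carry: (64212 + 2) = 64214
One's complement = ~64214 & 0xFFFF = 1321

1321
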